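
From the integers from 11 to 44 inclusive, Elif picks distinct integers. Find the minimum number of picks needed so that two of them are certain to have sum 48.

22

Group the elements by complementary pair {x, 48−x}: {11,37}, {12,36}, {13,35}, …, giving 13 two-element pairs, the single value 24 (it cannot pair with itself since the integers are distinct), and 7 integers whose partner 48−x falls outside [11,44].
By the pigeonhole principle, treating each of those 21 groups as a pigeonhole, one can pick one integer per group — 21 integers — with no two summing to 48.
The 22nd integer lands in an occupied pair, forcing a sum of 48.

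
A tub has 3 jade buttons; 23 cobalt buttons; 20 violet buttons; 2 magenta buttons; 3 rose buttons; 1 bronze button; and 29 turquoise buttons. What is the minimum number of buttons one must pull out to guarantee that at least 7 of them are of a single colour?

An adversary could hand out at most 6 buttons per colour (4 colours run out sooner): 3 + 6 + 6 + 2 + 3 + 1 + 6 = 27 buttons and still no colour has 7.
One more button lands in a colour already at 6, so 28 draws are enough and 27 are not.

28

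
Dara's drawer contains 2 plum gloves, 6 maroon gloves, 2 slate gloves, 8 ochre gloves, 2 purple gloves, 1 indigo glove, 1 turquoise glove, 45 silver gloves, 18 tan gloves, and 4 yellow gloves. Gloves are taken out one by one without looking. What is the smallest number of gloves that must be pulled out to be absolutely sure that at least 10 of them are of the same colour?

45

By the pigeonhole principle, put each drawn glove into a box by colour. The largest draw with every box below 10 takes min(count, 9) from each colour; colours with fewer than 9 contribute all they have.
Σ min(cᵢ, 9) = 2 + 6 + 2 + 8 + 2 + 1 + 1 + 9 + 9 + 4 = 44.
Draw number 44 + 1 = 45 must push one box to 10.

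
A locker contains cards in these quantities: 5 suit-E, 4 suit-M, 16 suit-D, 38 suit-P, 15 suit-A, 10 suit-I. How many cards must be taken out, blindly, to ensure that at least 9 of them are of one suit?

42

An adversary could hand out at most 8 cards per suit (suit-E, suit-M run out sooner): 5 + 4 + 8 + 8 + 8 + 8 = 41 cards and still no suit has 9.
One more card lands in a suit already at 8, so 42 draws are enough and 41 are not.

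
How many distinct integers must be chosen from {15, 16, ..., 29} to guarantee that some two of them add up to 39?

Two chosen integers sum to 39 exactly when both halves of some pair {x, 39−x} with 15 ≤ x ≤ 39−x ≤ 24 are chosen — 5 such pairs.
The remaining 5 elements (those with no distinct partner in range) can never complete a 39-sum, so the worst case takes all of them and one from each pair: 5 + 5 = 10.
The 11th integer has to be the second member of some pair, so 10 + 1 = 11.

11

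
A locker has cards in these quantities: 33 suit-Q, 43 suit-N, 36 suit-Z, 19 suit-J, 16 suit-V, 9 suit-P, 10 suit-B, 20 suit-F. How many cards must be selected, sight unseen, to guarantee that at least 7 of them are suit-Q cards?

160

In the worst case for collecting suit-Q cards, every non-suit-Q card comes out first.
There are 43 + 36 + 19 + 16 + 9 + 10 + 20 = 153 non-suit-Q cards altogether.
After those, each further card must be suit-Q, so 153 + 7 = 160 draws guarantee 7 suit-Q cards.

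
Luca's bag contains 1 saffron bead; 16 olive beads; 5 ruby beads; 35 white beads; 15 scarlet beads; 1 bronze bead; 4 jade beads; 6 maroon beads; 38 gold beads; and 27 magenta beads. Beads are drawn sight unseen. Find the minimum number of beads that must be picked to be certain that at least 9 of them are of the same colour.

An adversary could hand out at most 8 beads per colour (5 colours run out sooner): 1 + 8 + 5 + 8 + 8 + 1 + 4 + 6 + 8 + 8 = 57 beads and still no colour has 9.
Pigeonhole: one more bead lands in a colour already at 8, so 58 draws are enough and 57 are not.

58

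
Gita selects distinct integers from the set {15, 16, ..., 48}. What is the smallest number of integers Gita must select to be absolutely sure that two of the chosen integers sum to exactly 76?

25

A set avoiding the sum 76 can contain at most one of each pair {x, 76−x}, plus the 14 elements whose complement lies outside the range or equal to its own complement.
The integers 15, …, 38 (24 of them) are such a set: any two sum to at least 15+16 = 31 and at most 37+38 = 75 < 76.
Any 25th integer completes one of the 10 pairs, so 25 choices force a sum of 76.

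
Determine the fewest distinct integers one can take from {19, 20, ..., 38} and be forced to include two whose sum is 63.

Two chosen integers sum to 63 exactly when both halves of some pair {x, 63−x} with 25 ≤ x ≤ 63−x ≤ 38 are chosen — 7 such pairs.
The remaining 6 elements (those with no distinct partner in range) can never complete a 63-sum, so the worst case takes all of them and one from each pair: 6 + 7 = 13.
The 14th integer has to be the second member of some pair, so 13 + 1 = 14.

14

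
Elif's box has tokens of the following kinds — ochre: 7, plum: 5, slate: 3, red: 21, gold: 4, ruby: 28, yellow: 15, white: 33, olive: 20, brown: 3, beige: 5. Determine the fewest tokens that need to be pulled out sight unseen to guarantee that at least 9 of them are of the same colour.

68

An adversary could hand out at most 8 tokens per colour (6 colours run out sooner): 7 + 5 + 3 + 8 + 4 + 8 + 8 + 8 + 8 + 3 + 5 = 67 tokens and still no colour has 9.
One more token lands in a colour already at 8, so 68 draws are enough and 67 are not.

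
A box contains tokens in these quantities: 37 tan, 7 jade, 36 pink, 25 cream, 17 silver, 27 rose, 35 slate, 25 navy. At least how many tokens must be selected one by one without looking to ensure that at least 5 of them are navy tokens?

In the worst case for collecting navy tokens, every non-navy token comes out first.
There are 37 + 7 + 36 + 25 + 17 + 27 + 35 = 184 non-navy tokens altogether.
After those, each further token must be navy, so 184 + 5 = 189 draws guarantee 5 navy tokens.

189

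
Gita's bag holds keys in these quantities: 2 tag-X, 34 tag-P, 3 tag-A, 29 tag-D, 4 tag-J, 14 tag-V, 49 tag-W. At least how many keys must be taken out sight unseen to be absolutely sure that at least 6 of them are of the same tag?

30

An adversary could hand out at most 5 keys per tag (tag-X, tag-A, tag-J run out sooner): 2 + 5 + 3 + 5 + 4 + 5 + 5 = 29 keys and still no tag has 6.
One more key lands in a tag already at 5, so 30 draws are enough and 29 are not.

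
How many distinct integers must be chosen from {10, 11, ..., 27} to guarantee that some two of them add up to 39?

11

A set avoiding the sum 39 can contain at most one of each pair {x, 39−x}, plus the 2 elements whose complement lies outside the range.
The integers 10, …, 19 (10 of them) are such a set: any two sum to at least 10+11 = 21 and at most 18+19 = 37 < 39.
Any 11th integer completes one of the 8 pairs, so 11 choices force a sum of 39.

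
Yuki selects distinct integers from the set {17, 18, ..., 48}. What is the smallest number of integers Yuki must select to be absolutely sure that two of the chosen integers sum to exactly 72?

A set avoiding the sum 72 can contain at most one of each pair {x, 72−x}, plus the 8 elements whose complement lies outside the range or equal to its own complement.
The integers 17, …, 36 (20 of them) are such a set: any two sum to at least 17+18 = 35 and at most 35+36 = 71 < 72.
Any 21st integer completes one of the 12 pairs, so 21 choices force a sum of 72.

21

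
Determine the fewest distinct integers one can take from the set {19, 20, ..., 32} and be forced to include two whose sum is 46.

Two chosen integers sum to 46 exactly when both halves of some pair {x, 46−x} with 19 ≤ x ≤ 46−x ≤ 27 are chosen — 4 such pairs.
The remaining 6 elements (those with no distinct partner in range) can never complete a 46-sum, so the worst case takes all of them and one from each pair: 6 + 4 = 10.
Pigeonhole: the 11th integer has to be the second member of some pair, so 10 + 1 = 11.

11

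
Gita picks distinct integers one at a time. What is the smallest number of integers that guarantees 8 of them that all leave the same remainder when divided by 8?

57

By the pigeonhole principle, the 8 residue classes mod 8 are the pigeonholes.
With 56 integers one could put 7 in each residue class and have no class reach 8.
The 57th integer pushes some class to 8, so 8·7 + 1 = 57.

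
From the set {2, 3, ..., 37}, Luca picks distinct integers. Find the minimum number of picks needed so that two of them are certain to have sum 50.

Two chosen integers sum to 50 exactly when both halves of some pair {x, 50−x} with 13 ≤ x ≤ 50−x ≤ 37 are chosen — 12 such pairs.
The remaining 12 elements (those with no distinct partner in range) can never complete a 50-sum, so the worst case takes all of them and one from each pair: 12 + 12 = 24.
Pigeonhole: the 25th integer has to be the second member of some pair, so 24 + 1 = 25.

25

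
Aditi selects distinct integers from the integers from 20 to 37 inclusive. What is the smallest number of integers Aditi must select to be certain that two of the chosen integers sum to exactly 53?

Group the elements by complementary pair {x, 53−x}: {20,33}, {21,32}, {22,31}, …, giving 7 two-element pairs and 4 integers whose partner 53−x falls outside [20,37].
By the pigeonhole principle, treating each of those 11 groups as a pigeonhole, one can pick one integer per group — 11 integers — with no two summing to 53.
The 12th integer lands in an occupied pair, forcing a sum of 53.

12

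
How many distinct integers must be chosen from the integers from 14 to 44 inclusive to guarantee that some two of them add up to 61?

Group the elements by complementary pair {x, 61−x}: {17,44}, {18,43}, {19,42}, …, giving 14 two-element pairs and 3 integers whose partner 61−x falls outside [14,44].
Treating each of those 17 groups as a pigeonhole, one can pick one integer per group — 17 integers — with no two summing to 61.
The 18th integer lands in an occupied pair, forcing a sum of 61.

18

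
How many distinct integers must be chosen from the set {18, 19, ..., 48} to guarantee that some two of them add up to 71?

Two chosen integers sum to 71 exactly when both halves of some pair {x, 71−x} with 23 ≤ x ≤ 71−x ≤ 48 are chosen — 13 such pairs.
The remaining 5 elements (those with no distinct partner in range) can never complete a 71-sum, so the worst case takes all of them and one from each pair: 5 + 13 = 18.
The 19th integer has to be the second member of some pair, so 18 + 1 = 19.

19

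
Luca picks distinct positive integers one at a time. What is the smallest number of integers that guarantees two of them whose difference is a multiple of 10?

11

Integers whose pairwise differences are multiples of 10 are exactly those sharing a remainder mod 10. By the pigeonhole principle, the 10 residue classes mod 10 are the pigeonholes.
With 10 integers one could put 1 in each residue class and have no class reach 2.
The 11th integer pushes some class to 2, so 10·1 + 1 = 11.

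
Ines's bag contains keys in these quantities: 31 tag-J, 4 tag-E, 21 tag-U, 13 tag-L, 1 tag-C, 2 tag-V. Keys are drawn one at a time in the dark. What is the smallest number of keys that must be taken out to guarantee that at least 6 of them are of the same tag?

Pigeonhole: put each drawn key into a box by tag. The largest draw with every box below 6 takes min(count, 5) from each tag; tags with fewer than 5 contribute all they have.
Σ min(cᵢ, 5) = 5 + 4 + 5 + 5 + 1 + 2 = 22.
Draw number 22 + 1 = 23 must push one box to 6.

23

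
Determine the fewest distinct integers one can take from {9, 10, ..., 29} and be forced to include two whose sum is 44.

15

A set avoiding the sum 44 can contain at most one of each pair {x, 44−x}, plus the 7 elements whose complement lies outside the range or equal to its own complement.
The integers 9, …, 22 (14 of them) are such a set: any two sum to at least 9+10 = 19 and at most 21+22 = 43 < 44.
Any 15th integer completes one of the 7 pairs, so 15 choices force a sum of 44.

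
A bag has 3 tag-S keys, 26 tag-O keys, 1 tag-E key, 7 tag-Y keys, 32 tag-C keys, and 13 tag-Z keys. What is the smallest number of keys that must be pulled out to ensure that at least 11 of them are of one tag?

An adversary could hand out at most 10 keys per tag (tag-S, tag-E, tag-Y run out sooner): 3 + 10 + 1 + 7 + 10 + 10 = 41 keys and still no tag has 11.
One more key lands in a tag already at 10, so 42 draws are enough and 41 are not.

42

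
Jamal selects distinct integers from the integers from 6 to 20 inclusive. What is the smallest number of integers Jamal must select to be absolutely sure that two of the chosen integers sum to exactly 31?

11

Group the elements by complementary pair {x, 31−x}: {11,20}, {12,19}, {13,18}, …, giving 5 two-element pairs and 5 integers whose partner 31−x falls outside [6,20].
Treating each of those 10 groups as a pigeonhole, one can pick one integer per group — 10 integers — with no two summing to 31.
The 11th integer lands in an occupied pair, forcing a sum of 31.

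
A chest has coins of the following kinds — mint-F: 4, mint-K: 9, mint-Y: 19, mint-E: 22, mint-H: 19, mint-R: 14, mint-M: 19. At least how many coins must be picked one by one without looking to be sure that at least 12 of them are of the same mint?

The 7 mints are the holes; the coins drawn are the pigeons.
To avoid 12 of any one mint, the worst case takes at most 11 of each mint, or every coin of a mint that has fewer than 11.
That gives 4 + 9 + 11 + 11 + 11 + 11 + 11 = 68 coins with no mint reaching 12.
The next coin forces some mint to 12, so 68 + 1 = 69.

69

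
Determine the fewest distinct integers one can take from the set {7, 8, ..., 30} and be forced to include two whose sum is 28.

18

A set avoiding the sum 28 can contain at most one of each pair {x, 28−x}, plus the 10 elements whose complement lies outside the range or equal to its own complement.
The integers 14, …, 30 (17 of them) are such a set: any two sum to at least 14+15 = 29 > 28.
Any 18th integer completes one of the 7 pairs, so 18 choices force a sum of 28.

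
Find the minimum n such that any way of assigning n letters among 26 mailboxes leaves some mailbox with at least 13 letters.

With 312 letters one could put exactly 12 in each of the 26 mailboxes, and no mailbox would reach 13.
One more letter must land in a mailbox that already has 12, giving it 13.
So 26 × 12 + 1 = 313 letters are required.

313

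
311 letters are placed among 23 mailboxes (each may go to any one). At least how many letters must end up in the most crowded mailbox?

14

The 23 mailboxes are the holes and the 311 letters are the pigeons.
If every mailbox held at most 13 letters, the total would be at most 23 × 13 = 299, which is less than 311.
So some mailbox holds at least ⌈311/23⌉ = 14 letters.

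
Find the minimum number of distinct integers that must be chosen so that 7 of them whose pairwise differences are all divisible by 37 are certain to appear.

223

Integers whose pairwise differences are multiples of 37 are exactly those sharing a remainder mod 37. The 37 residue classes mod 37 are the pigeonholes.
With 222 integers one could put 6 in each residue class and have no class reach 7.
The 223rd integer pushes some class to 7, so 37·6 + 1 = 223.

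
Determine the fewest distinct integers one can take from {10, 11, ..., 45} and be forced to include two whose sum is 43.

25

A set avoiding the sum 43 can contain at most one of each pair {x, 43−x}, plus the 12 elements whose complement lies outside the range.
The integers 22, …, 45 (24 of them) are such a set: any two sum to at least 22+23 = 45 > 43.
By pigeonhole, any 25th integer completes one of the 12 pairs, so 25 choices force a sum of 43.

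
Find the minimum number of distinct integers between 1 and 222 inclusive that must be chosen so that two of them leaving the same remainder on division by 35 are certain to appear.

36

By the pigeonhole principle, the 35 residue classes mod 35 are the pigeonholes.
With 35 integers one could put 1 in each residue class and have no class reach 2.
The 36th integer pushes some class to 2, so 35·1 + 1 = 36.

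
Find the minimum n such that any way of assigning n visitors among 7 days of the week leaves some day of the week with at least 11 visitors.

71

With 70 visitors one could put exactly 10 in each of the 7 days of the week, and no day of the week would reach 11.
By pigeonhole, one more visitor must land in a day of the week that already has 10, giving it 11.
So 7 × 10 + 1 = 71 visitors are required.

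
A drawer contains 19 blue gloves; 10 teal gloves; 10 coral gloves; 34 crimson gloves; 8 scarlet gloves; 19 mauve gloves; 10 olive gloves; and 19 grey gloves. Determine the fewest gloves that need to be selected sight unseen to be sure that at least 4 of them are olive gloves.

In the worst case for collecting olive gloves, every non-olive glove comes out first.
There are 19 + 10 + 10 + 34 + 8 + 19 + 19 = 119 non-olive gloves altogether.
After those, each further glove must be olive, so 119 + 4 = 123 draws guarantee 4 olive gloves.

123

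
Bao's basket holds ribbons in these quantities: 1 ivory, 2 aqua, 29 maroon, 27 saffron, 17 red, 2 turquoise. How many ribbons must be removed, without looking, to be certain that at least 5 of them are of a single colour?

An adversary could hand out at most 4 ribbons per colour (ivory, aqua, turquoise run out sooner): 1 + 2 + 4 + 4 + 4 + 2 = 17 ribbons and still no colour has 5.
Pigeonhole: one more ribbon lands in a colour already at 4, so 18 draws are enough and 17 are not.

18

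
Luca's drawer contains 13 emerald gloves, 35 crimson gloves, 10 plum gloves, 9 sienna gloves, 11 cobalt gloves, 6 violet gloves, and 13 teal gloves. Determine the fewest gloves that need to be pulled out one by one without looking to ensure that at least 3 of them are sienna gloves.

In the worst case for collecting sienna gloves, every non-sienna glove comes out first.
There are 13 + 35 + 10 + 11 + 6 + 13 = 88 non-sienna gloves altogether.
After those, each further glove must be sienna, so 88 + 3 = 91 draws guarantee 3 sienna gloves.

91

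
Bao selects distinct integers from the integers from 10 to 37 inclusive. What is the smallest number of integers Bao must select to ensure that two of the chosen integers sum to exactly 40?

19

Group the elements by complementary pair {x, 40−x}: {10,30}, {11,29}, {12,28}, …, giving 10 two-element pairs, the single value 20 (it cannot pair with itself since the integers are distinct), and 7 integers whose partner 40−x falls outside [10,37].
Pigeonhole: treating each of those 18 groups as a pigeonhole, one can pick one integer per group — 18 integers — with no two summing to 40.
The 19th integer lands in an occupied pair, forcing a sum of 40.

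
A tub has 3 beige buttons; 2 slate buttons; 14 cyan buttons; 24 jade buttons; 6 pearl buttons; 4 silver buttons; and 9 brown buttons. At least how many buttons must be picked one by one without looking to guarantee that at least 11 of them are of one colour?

An adversary could hand out at most 10 buttons per colour (5 colours run out sooner): 3 + 2 + 10 + 10 + 6 + 4 + 9 = 44 buttons and still no colour has 11.
One more button lands in a colour already at 10, so 45 draws are enough and 44 are not.

45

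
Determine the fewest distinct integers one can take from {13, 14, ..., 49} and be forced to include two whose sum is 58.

22

Two chosen integers sum to 58 exactly when both halves of some pair {x, 58−x} with 13 ≤ x ≤ 58−x ≤ 45 are chosen — 16 such pairs.
The remaining 5 elements (those with no distinct partner in range) can never complete a 58-sum, so the worst case takes all of them and one from each pair: 5 + 16 = 21.
The 22nd integer has to be the second member of some pair, so 21 + 1 = 22.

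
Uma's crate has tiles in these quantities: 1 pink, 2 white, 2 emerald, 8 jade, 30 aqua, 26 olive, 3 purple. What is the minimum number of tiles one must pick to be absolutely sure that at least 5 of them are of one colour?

21

Pigeonhole: put each drawn tile into a box by colour. The largest draw with every box below 5 takes min(count, 4) from each colour; colours with fewer than 4 contribute all they have.
Σ min(cᵢ, 4) = 1 + 2 + 2 + 4 + 4 + 4 + 3 = 20.
Draw number 20 + 1 = 21 must push one box to 5.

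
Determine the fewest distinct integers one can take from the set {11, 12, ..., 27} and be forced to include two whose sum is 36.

11

A set avoiding the sum 36 can contain at most one of each pair {x, 36−x}, plus the 3 elements whose complement lies outside the range or equal to its own complement.
The integers 18, …, 27 (10 of them) are such a set: any two sum to at least 18+19 = 37 > 36.
Pigeonhole: any 11th integer completes one of the 7 pairs, so 11 choices force a sum of 36.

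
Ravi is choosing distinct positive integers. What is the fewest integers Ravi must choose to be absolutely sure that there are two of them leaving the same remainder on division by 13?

14

By the pigeonhole principle, the 13 residue classes mod 13 are the pigeonholes.
With 13 integers one could put 1 in each residue class and have no class reach 2.
The 14th integer pushes some class to 2, so 13·1 + 1 = 14.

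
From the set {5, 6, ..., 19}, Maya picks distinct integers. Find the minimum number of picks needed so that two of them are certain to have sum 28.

11

Two chosen integers sum to 28 exactly when both halves of some pair {x, 28−x} with 9 ≤ x ≤ 28−x ≤ 19 are chosen — 5 such pairs.
The remaining 5 elements (those with no distinct partner in range) can never complete a 28-sum, so the worst case takes all of them and one from each pair: 5 + 5 = 10.
By pigeonhole, the 11th integer has to be the second member of some pair, so 10 + 1 = 11.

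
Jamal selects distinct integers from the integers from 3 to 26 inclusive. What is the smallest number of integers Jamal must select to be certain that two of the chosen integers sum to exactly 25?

Two chosen integers sum to 25 exactly when both halves of some pair {x, 25−x} with 3 ≤ x ≤ 25−x ≤ 22 are chosen — 10 such pairs.
The remaining 4 elements (those with no distinct partner in range) can never complete a 25-sum, so the worst case takes all of them and one from each pair: 4 + 10 = 14.
Pigeonhole: the 15th integer has to be the second member of some pair, so 14 + 1 = 15.

15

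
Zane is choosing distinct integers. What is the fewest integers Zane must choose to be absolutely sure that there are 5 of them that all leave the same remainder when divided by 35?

141

Pigeonhole: the 35 residue classes mod 35 are the pigeonholes.
With 140 integers one could put 4 in each residue class and have no class reach 5.
The 141st integer pushes some class to 5, so 35·4 + 1 = 141.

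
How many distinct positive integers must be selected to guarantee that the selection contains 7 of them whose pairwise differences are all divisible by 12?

Integers whose pairwise differences are multiples of 12 are exactly those sharing a remainder mod 12. The 12 residue classes mod 12 are the pigeonholes.
With 72 integers one could put 6 in each residue class and have no class reach 7.
The 73rd integer pushes some class to 7, so 12·6 + 1 = 73.

73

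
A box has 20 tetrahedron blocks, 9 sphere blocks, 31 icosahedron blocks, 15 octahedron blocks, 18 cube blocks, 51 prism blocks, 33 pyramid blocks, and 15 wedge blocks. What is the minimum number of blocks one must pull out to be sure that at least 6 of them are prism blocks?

147

In the worst case for collecting prism blocks, every non-prism block comes out first.
There are 20 + 9 + 31 + 15 + 18 + 33 + 15 = 141 non-prism blocks altogether.
After those, each further block must be prism, so 141 + 6 = 147 draws guarantee 6 prism blocks.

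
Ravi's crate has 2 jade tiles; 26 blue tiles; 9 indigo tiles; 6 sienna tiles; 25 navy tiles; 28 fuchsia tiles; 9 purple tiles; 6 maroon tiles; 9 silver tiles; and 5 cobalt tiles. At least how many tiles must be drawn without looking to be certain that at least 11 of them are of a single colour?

An adversary could hand out at most 10 tiles per colour (7 colours run out sooner): 2 + 10 + 9 + 6 + 10 + 10 + 9 + 6 + 9 + 5 = 76 tiles and still no colour has 11.
By pigeonhole, one more tile lands in a colour already at 10, so 77 draws are enough and 76 are not.

77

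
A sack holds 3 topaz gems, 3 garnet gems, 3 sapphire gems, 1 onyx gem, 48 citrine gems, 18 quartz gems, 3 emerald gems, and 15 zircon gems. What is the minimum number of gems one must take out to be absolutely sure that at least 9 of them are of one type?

38

By the pigeonhole principle, the 8 types are the holes; the gems drawn are the pigeons.
To avoid 9 of any one type, the worst case takes at most 8 of each type, or every gem of a type that has fewer than 8.
That gives 3 + 3 + 3 + 1 + 8 + 8 + 3 + 8 = 37 gems with no type reaching 9.
The next gem forces some type to 9, so 37 + 1 = 38.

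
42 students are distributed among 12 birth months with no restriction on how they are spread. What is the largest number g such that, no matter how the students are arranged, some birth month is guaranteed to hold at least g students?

4

By the pigeonhole principle, the 12 birth months are the holes and the 42 students are the pigeons.
If every birth month held at most 3 students, the total would be at most 12 × 3 = 36, which is less than 42.
So some birth month holds at least ⌈42/12⌉ = 4 students.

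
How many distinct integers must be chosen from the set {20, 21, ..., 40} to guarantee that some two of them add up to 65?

14

Two chosen integers sum to 65 exactly when both halves of some pair {x, 65−x} with 25 ≤ x ≤ 65−x ≤ 40 are chosen — 8 such pairs.
The remaining 5 elements (those with no distinct partner in range) can never complete a 65-sum, so the worst case takes all of them and one from each pair: 5 + 8 = 13.
The 14th integer has to be the second member of some pair, so 13 + 1 = 14.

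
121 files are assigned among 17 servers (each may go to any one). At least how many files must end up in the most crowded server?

8

The 17 servers are the holes and the 121 files are the pigeons.
If every server held at most 7 files, the total would be at most 17 × 7 = 119, which is less than 121.
So some server holds at least ⌈121/17⌉ = 8 files.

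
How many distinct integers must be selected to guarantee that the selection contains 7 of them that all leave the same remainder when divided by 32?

193

By the pigeonhole principle, the 32 residue classes mod 32 are the pigeonholes.
With 192 integers one could put 6 in each residue class and have no class reach 7.
The 193rd integer pushes some class to 7, so 32·6 + 1 = 193.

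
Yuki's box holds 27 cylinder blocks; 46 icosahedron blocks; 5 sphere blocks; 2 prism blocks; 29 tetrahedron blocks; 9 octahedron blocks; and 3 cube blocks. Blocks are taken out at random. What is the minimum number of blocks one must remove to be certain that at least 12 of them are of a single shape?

53

Put each drawn block into a box by shape. The largest draw with every box below 12 takes min(count, 11) from each shape; shapes with fewer than 11 contribute all they have.
Σ min(cᵢ, 11) = 11 + 11 + 5 + 2 + 11 + 9 + 3 = 52.
Draw number 52 + 1 = 53 must push one box to 12.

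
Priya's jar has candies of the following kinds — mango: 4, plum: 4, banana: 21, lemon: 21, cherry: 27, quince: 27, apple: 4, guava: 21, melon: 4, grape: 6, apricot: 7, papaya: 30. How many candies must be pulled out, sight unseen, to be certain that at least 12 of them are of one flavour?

96

Put each drawn candy into a box by flavour. The largest draw with every box below 12 takes min(count, 11) from each flavour; flavours with fewer than 11 contribute all they have.
Σ min(cᵢ, 11) = 4 + 4 + 11 + 11 + 11 + 11 + 4 + 11 + 4 + 6 + 7 + 11 = 95.
Draw number 95 + 1 = 96 must push one box to 12.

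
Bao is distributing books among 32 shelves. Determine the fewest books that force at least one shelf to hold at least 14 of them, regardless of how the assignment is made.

With 416 books one could put exactly 13 in each of the 32 shelves, and no shelf would reach 14.
By pigeonhole, one more book must land in a shelf that already has 13, giving it 14.
So 32 × 13 + 1 = 417 books are required.

417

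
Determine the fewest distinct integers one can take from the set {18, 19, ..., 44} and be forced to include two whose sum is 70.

Two chosen integers sum to 70 exactly when both halves of some pair {x, 70−x} with 26 ≤ x ≤ 70−x ≤ 44 are chosen — 9 such pairs.
The remaining 9 elements (those with no distinct partner in range) can never complete a 70-sum, so the worst case takes all of them and one from each pair: 9 + 9 = 18.
Pigeonhole: the 19th integer has to be the second member of some pair, so 18 + 1 = 19.

19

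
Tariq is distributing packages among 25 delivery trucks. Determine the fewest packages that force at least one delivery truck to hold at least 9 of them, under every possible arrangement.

With 200 packages one could put exactly 8 in each of the 25 delivery trucks, and no delivery truck would reach 9.
Pigeonhole: one more package must land in a delivery truck that already has 8, giving it 9.
So 25 × 8 + 1 = 201 packages are required.

201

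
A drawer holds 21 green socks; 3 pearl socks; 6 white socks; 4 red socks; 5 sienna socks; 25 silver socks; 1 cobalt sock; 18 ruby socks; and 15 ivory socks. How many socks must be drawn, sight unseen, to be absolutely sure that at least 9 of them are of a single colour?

Pigeonhole: put each drawn sock into a box by colour. The largest draw with every box below 9 takes min(count, 8) from each colour; colours with fewer than 8 contribute all they have.
Σ min(cᵢ, 8) = 8 + 3 + 6 + 4 + 5 + 8 + 1 + 8 + 8 = 51.
Draw number 51 + 1 = 52 must push one box to 9.

52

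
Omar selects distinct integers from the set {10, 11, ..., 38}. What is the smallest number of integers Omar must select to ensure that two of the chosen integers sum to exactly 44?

18

Two chosen integers sum to 44 exactly when both halves of some pair {x, 44−x} with 10 ≤ x ≤ 44−x ≤ 34 are chosen — 12 such pairs.
The remaining 5 elements (those with no distinct partner in range) can never complete a 44-sum, so the worst case takes all of them and one from each pair: 5 + 12 = 17.
Pigeonhole: the 18th integer has to be the second member of some pair, so 17 + 1 = 18.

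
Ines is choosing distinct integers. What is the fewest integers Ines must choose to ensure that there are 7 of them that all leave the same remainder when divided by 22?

Pigeonhole: the 22 residue classes mod 22 are the pigeonholes.
With 132 integers one could put 6 in each residue class and have no class reach 7.
The 133rd integer pushes some class to 7, so 22·6 + 1 = 133.

133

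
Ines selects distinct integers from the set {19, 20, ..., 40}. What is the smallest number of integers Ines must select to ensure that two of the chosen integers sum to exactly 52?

Two chosen integers sum to 52 exactly when both halves of some pair {x, 52−x} with 19 ≤ x ≤ 52−x ≤ 33 are chosen — 7 such pairs.
The remaining 8 elements (those with no distinct partner in range) can never complete a 52-sum, so the worst case takes all of them and one from each pair: 8 + 7 = 15.
By pigeonhole, the 16th integer has to be the second member of some pair, so 15 + 1 = 16.

16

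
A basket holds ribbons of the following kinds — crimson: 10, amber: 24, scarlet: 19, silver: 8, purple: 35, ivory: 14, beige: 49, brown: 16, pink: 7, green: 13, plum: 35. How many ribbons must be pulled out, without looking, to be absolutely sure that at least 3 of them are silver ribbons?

225

In the worst case for collecting silver ribbons, every non-silver ribbon comes out first.
There are 10 + 24 + 19 + 35 + 14 + 49 + 16 + 7 + 13 + 35 = 222 non-silver ribbons altogether.
After those, each further ribbon must be silver, so 222 + 3 = 225 draws guarantee 3 silver ribbons.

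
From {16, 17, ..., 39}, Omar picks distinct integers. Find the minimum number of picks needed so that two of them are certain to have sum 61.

Two chosen integers sum to 61 exactly when both halves of some pair {x, 61−x} with 22 ≤ x ≤ 61−x ≤ 39 are chosen — 9 such pairs.
The remaining 6 elements (those with no distinct partner in range) can never complete a 61-sum, so the worst case takes all of them and one from each pair: 6 + 9 = 15.
Pigeonhole: the 16th integer has to be the second member of some pair, so 15 + 1 = 16.

16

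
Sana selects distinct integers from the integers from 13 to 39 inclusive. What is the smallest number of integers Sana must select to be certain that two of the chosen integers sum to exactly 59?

Two chosen integers sum to 59 exactly when both halves of some pair {x, 59−x} with 20 ≤ x ≤ 59−x ≤ 39 are chosen — 10 such pairs.
The remaining 7 elements (those with no distinct partner in range) can never complete a 59-sum, so the worst case takes all of them and one from each pair: 7 + 10 = 17.
By the pigeonhole principle, the 18th integer has to be the second member of some pair, so 17 + 1 = 18.

18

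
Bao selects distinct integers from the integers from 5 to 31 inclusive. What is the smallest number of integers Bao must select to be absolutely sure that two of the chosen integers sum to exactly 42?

18

Two chosen integers sum to 42 exactly when both halves of some pair {x, 42−x} with 11 ≤ x ≤ 42−x ≤ 31 are chosen — 10 such pairs.
The remaining 7 elements (those with no distinct partner in range) can never complete a 42-sum, so the worst case takes all of them and one from each pair: 7 + 10 = 17.
Pigeonhole: the 18th integer has to be the second member of some pair, so 17 + 1 = 18.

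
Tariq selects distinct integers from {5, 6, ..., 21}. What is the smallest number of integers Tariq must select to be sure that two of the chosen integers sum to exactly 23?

11

Two chosen integers sum to 23 exactly when both halves of some pair {x, 23−x} with 5 ≤ x ≤ 23−x ≤ 18 are chosen — 7 such pairs.
The remaining 3 elements (those with no distinct partner in range) can never complete a 23-sum, so the worst case takes all of them and one from each pair: 3 + 7 = 10.
Pigeonhole: the 11th integer has to be the second member of some pair, so 10 + 1 = 11.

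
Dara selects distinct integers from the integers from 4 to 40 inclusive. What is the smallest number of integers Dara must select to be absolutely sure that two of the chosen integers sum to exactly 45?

Two chosen integers sum to 45 exactly when both halves of some pair {x, 45−x} with 5 ≤ x ≤ 45−x ≤ 40 are chosen — 18 such pairs.
The remaining 1 element (those with no distinct partner in range) can never complete a 45-sum, so the worst case takes all of them and one from each pair: 1 + 18 = 19.
Pigeonhole: the 20th integer has to be the second member of some pair, so 19 + 1 = 20.

20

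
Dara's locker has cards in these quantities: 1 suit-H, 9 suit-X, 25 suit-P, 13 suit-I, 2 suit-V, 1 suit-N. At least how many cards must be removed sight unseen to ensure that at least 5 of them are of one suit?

By the pigeonhole principle, put each drawn card into a box by suit. The largest draw with every box below 5 takes min(count, 4) from each suit; suits with fewer than 4 contribute all they have.
Σ min(cᵢ, 4) = 1 + 4 + 4 + 4 + 2 + 1 = 16.
Draw number 16 + 1 = 17 must push one box to 5.

17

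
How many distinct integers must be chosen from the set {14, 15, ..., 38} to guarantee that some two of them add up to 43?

18

Group the elements by complementary pair {x, 43−x}: {14,29}, {15,28}, {16,27}, …, giving 8 two-element pairs and 9 integers whose partner 43−x falls outside [14,38].
By pigeonhole, treating each of those 17 groups as a pigeonhole, one can pick one integer per group — 17 integers — with no two summing to 43.
The 18th integer lands in an occupied pair, forcing a sum of 43.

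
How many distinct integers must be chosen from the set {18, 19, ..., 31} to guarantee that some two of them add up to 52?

10

A set avoiding the sum 52 can contain at most one of each pair {x, 52−x}, plus the 4 elements whose complement lies outside the range or equal to its own complement.
The integers 18, …, 26 (9 of them) are such a set: any two sum to at least 18+19 = 37 and at most 25+26 = 51 < 52.
Any 10th integer completes one of the 5 pairs, so 10 choices force a sum of 52.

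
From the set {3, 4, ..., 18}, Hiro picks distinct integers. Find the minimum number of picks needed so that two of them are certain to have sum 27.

Group the elements by complementary pair {x, 27−x}: {9,18}, {10,17}, {11,16}, …, giving 5 two-element pairs and 6 integers whose partner 27−x falls outside [3,18].
Pigeonhole: treating each of those 11 groups as a pigeonhole, one can pick one integer per group — 11 integers — with no two summing to 27.
The 12th integer lands in an occupied pair, forcing a sum of 27.

12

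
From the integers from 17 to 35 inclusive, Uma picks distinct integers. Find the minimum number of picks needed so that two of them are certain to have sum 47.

13

Two chosen integers sum to 47 exactly when both halves of some pair {x, 47−x} with 17 ≤ x ≤ 47−x ≤ 30 are chosen — 7 such pairs.
The remaining 5 elements (those with no distinct partner in range) can never complete a 47-sum, so the worst case takes all of them and one from each pair: 5 + 7 = 12.
Pigeonhole: the 13th integer has to be the second member of some pair, so 12 + 1 = 13.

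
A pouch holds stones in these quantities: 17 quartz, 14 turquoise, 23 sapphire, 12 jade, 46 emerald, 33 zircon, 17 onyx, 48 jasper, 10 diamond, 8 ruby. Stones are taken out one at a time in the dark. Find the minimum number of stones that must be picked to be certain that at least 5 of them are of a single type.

41

Put each drawn stone into a box by type. The largest draw with every box below 5 takes min(count, 4) from each type.
Σ min(cᵢ, 4) = 4 + 4 + 4 + 4 + 4 + 4 + 4 + 4 + 4 + 4 = 40.
Draw number 40 + 1 = 41 must push one box to 5.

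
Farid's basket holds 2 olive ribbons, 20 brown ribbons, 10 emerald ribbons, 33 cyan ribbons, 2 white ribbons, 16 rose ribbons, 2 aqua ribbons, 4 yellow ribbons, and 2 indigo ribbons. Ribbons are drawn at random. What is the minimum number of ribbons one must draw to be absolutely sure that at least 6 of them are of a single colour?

33

An adversary could hand out at most 5 ribbons per colour (5 colours run out sooner): 2 + 5 + 5 + 5 + 2 + 5 + 2 + 4 + 2 = 32 ribbons and still no colour has 6.
One more ribbon lands in a colour already at 5, so 33 draws are enough and 32 are not.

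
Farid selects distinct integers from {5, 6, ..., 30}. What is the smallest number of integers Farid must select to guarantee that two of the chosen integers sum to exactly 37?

15

Group the elements by complementary pair {x, 37−x}: {7,30}, {8,29}, {9,28}, …, giving 12 two-element pairs and 2 integers whose partner 37−x falls outside [5,30].
By the pigeonhole principle, treating each of those 14 groups as a pigeonhole, one can pick one integer per group — 14 integers — with no two summing to 37.
The 15th integer lands in an occupied pair, forcing a sum of 37.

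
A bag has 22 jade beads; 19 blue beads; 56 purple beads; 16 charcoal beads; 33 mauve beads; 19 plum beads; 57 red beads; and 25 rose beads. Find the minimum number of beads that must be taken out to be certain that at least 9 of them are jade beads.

In the worst case for collecting jade beads, every non-jade bead comes out first.
There are 19 + 56 + 16 + 33 + 19 + 57 + 25 = 225 non-jade beads altogether.
After those, each further bead must be jade, so 225 + 9 = 234 draws guarantee 9 jade beads.

234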